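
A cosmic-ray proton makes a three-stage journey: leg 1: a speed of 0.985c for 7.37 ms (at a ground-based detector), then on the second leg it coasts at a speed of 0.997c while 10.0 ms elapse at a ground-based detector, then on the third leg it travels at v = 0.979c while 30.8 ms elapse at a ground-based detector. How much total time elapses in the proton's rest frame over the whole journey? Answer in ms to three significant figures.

Leg 1: γ = 1/√(1 − 0.985²) = 1/√0.02977 = 5.795; τ_1 = 7.37/5.795 = 1.272 ms.
Leg 2: γ = 1/√(1 − 0.997²) = 1/√0.005991 = 12.92; τ_2 = 10.0/12.92 = 0.7740 ms.
Leg 3: γ = 1/√(1 − 0.979²) = 1/√0.04156 = 4.905; τ_3 = 30.8/4.905 = 6.279 ms.
Total: 1.272 + 0.7740 + 6.279 ms.

τ = 8.32 ms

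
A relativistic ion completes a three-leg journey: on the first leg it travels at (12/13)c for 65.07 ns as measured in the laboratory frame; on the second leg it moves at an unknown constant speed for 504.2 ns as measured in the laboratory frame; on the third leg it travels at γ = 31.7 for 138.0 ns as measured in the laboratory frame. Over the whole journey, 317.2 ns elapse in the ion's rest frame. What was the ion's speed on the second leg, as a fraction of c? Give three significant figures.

β = 0.821

Leg 1: γ = 1/√(1 − (12/13)²) = 13/5 = 2.600; τ_1 = 65.07/2.600 = 25.03 ns.
Leg 2: speed unknown; τ_2 = 504.2/γ_2.
Leg 3: γ = 31.7; τ_3 = 138.0/31.70 = 4.353 ns.
Total proper time: 25.03 + τ_2 + 4.353 = 317.2, so τ_2 = 317.2 − 29.38 = 287.8 ns.
γ_2 = 504.2/287.8 = 1.752; β = √(1 − 1/γ²) = √0.6741.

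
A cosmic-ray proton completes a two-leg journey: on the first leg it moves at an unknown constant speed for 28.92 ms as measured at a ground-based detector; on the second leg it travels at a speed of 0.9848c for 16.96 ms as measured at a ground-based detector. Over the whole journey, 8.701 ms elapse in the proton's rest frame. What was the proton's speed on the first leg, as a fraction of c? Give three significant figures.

Leg 1: speed unknown; τ_1 = 28.92/γ_1.
Leg 2: γ = 1/√(1 − 0.9848²) = 1/√0.03017 = 5.757; τ_2 = 16.96/5.757 = 2.946 ms.
Total proper time: τ_1 + 2.946 = 8.701, so τ_1 = 8.701 − 2.946 = 5.755 ms.
γ_1 = 28.92/5.755 = 5.025; β = √(1 − 1/γ²) = √0.9604.

β = 0.980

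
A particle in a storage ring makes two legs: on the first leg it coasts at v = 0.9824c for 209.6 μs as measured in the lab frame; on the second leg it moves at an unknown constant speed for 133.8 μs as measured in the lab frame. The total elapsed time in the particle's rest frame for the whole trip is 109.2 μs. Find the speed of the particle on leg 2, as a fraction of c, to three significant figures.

Leg 1: γ = 1/√(1 − 0.9824²) = 1/√0.03489 = 5.354; τ_1 = 209.6/5.354 = 39.15 μs.
Leg 2: speed unknown; τ_2 = 133.8/γ_2.
Total proper time: 39.15 + τ_2 = 109.2, so τ_2 = 109.2 − 39.15 = 70.05 μs.
γ_2 = 133.8/70.05 = 1.910; β = √(1 − 1/γ²) = √0.7259.

β = 0.852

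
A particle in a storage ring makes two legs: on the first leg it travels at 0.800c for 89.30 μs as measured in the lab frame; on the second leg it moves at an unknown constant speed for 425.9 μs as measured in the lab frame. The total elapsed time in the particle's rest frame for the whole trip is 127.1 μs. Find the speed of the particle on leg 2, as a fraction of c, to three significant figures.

Leg 1: γ = 1/√(1 − 0.800²) = 5/3 ≈ 1.667; τ_1 = 89.30/1.667 = 53.58 μs.
Leg 2: speed unknown; τ_2 = 425.9/γ_2.
Total proper time: 53.58 + τ_2 = 127.1, so τ_2 = 127.1 − 53.58 = 73.52 μs.
γ_2 = 425.9/73.52 = 5.793; β = √(1 − 1/γ²) = √0.9702.

β = 0.985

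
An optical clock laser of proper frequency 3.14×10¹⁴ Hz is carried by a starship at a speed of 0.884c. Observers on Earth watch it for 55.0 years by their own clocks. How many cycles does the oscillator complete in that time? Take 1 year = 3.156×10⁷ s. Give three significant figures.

N = 2.55×10²³

γ = 1/√(1 − 0.884²) = 1/√0.2185 = 2.139
During 55.0 years of lab time, the oscillator's proper time advances by τ = Δt/γ = 55.0/2.139 = 25.71 years = 8.115×10⁸ s.
N = f × τ = 3.14×10¹⁴ × 8.115×10⁸ = 2.548×10²³.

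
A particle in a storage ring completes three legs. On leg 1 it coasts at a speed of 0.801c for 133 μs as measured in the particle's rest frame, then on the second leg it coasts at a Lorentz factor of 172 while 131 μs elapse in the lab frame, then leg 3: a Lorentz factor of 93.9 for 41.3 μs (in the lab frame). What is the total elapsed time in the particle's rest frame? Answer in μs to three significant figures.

τ = 134 μs

Leg 1: 133 μs is already measured in the particle's rest frame.
Leg 2: γ = 172; τ_2 = 131/172.0 = 0.7616 μs.
Leg 3: γ = 93.9; τ_3 = 41.3/93.90 = 0.4398 μs.
Total: 133.0 + 0.7616 + 0.4398 μs.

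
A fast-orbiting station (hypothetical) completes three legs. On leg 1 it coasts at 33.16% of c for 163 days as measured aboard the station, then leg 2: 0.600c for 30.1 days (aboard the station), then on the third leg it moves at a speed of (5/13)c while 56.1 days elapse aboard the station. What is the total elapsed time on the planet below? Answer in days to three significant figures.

Δt = 271 days

Leg 1: β = 0.3316; γ = 1/√(1 − 0.3316²) = 1/√0.8900 = 1.060; Δt_1 = 1.060 × 163 = 172.8 days.
Leg 2: γ = 1/√(1 − 0.600²) = 5/4 = 1.250; Δt_2 = 1.250 × 30.1 = 37.62 days.
Leg 3: γ = 1/√(1 − (5/13)²) = 13/12 ≈ 1.083; Δt_3 = 1.083 × 56.1 = 60.77 days.
Total: 172.8 + 37.62 + 60.77 days.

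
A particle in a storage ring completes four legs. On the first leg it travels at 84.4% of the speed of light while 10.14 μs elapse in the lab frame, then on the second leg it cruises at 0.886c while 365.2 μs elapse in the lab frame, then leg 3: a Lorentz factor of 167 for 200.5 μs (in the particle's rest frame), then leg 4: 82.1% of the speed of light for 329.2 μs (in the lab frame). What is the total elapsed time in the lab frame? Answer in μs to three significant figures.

Δt = 3.42×10⁴ μs

Leg 1: 10.14 μs is already measured in the lab frame.
Leg 2: 365.2 μs is already measured in the lab frame.
Leg 3: γ = 167; Δt_3 = 167.0 × 200.5 = 3.348×10⁴ μs.
Leg 4: 329.2 μs is already measured in the lab frame.
Total: 10.14 + 365.2 + 3.348×10⁴ + 329.2 μs.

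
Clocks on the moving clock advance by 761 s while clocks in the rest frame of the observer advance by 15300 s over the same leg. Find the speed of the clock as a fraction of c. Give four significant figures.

v = 0.9988c

The proper time is measured on the moving clock (both events occur at the clock's location); Δt is measured in the rest frame of the observer. γ = Δt/τ = 15300/761 = 20.11.
β = √(1 − 1/γ²) = √(1 − 0.002474) = √0.9975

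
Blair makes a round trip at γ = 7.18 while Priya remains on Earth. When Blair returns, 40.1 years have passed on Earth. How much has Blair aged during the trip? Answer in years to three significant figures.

τ = 5.58 years

γ = 7.18
Blair's clock measures proper time along the trip: τ = Δt/γ = 40.1/7.180 years.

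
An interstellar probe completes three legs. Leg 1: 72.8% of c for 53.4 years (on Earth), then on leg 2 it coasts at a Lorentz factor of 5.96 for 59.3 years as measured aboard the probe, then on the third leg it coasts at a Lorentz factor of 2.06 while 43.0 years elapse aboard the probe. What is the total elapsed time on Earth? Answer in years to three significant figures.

Δt = 495 years

Leg 1: 53.4 years is already measured on Earth.
Leg 2: γ = 5.96; Δt_2 = 5.960 × 59.3 = 353.4 years.
Leg 3: γ = 2.06; Δt_3 = 2.060 × 43.0 = 88.58 years.
Total: 53.40 + 353.4 + 88.58 years.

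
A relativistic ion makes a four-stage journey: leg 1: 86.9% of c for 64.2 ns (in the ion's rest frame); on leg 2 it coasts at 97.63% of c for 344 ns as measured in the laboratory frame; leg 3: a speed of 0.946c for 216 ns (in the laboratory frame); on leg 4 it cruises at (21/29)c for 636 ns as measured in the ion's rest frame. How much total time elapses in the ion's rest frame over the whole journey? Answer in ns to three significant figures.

τ = 845 ns

Leg 1: 64.2 ns is already measured in the ion's rest frame.
Leg 2: β = 0.9763; γ = 1/√(1 − 0.9763²) = 1/√0.04684 = 4.621; τ_2 = 344/4.621 = 74.45 ns.
Leg 3: γ = 1/√(1 − 0.946²) = 1/√0.1051 = 3.085; τ_3 = 216/3.085 = 70.02 ns.
Leg 4: 636 ns is already measured in the ion's rest frame.
Total: 64.20 + 74.45 + 70.02 + 636.0 ns.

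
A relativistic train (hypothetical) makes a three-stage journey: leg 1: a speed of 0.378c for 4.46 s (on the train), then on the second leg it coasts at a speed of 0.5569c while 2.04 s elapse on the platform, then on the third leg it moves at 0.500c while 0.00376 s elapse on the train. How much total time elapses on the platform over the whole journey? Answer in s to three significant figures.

Leg 1: γ = 1/√(1 − 0.378²) = 1/√0.8571 = 1.080; Δt_1 = 1.080 × 4.46 = 4.817 s.
Leg 2: 2.04 s is already measured on the platform.
Leg 3: γ = 1/√(1 − 0.500²) = 1/√0.7500 = 1.155; Δt_3 = 1.155 × 0.00376 = 0.004342 s.
Total: 4.817 + 2.040 + 0.004342 s.

Δt = 6.86 s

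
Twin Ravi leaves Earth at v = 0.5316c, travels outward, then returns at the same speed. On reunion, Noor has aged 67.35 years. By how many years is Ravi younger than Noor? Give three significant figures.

Δt − τ = 10.3 years

γ = 1/√(1 − 0.5316²) = 1/√0.7174 = 1.181
Ravi's elapsed proper time: τ = 67.35/1.181 = 57.05 years.
Age gap = Δt − τ = 67.35 − 57.05 years.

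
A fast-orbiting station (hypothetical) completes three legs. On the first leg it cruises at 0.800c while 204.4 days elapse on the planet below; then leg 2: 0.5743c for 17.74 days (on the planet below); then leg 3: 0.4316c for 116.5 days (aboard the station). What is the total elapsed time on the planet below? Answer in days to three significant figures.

Leg 1: 204.4 days is already measured on the planet below.
Leg 2: 17.74 days is already measured on the planet below.
Leg 3: γ = 1/√(1 − 0.4316²) = 1/√0.8137 = 1.109; Δt_3 = 1.109 × 116.5 = 129.1 days.
Total: 204.4 + 17.74 + 129.1 days.

Δt = 351 days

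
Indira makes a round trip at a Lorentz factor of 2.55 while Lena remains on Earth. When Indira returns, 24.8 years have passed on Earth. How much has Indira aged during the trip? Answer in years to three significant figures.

γ = 2.55
Indira's clock measures proper time along the trip: τ = Δt/γ = 24.8/2.550 years.

τ = 9.73 years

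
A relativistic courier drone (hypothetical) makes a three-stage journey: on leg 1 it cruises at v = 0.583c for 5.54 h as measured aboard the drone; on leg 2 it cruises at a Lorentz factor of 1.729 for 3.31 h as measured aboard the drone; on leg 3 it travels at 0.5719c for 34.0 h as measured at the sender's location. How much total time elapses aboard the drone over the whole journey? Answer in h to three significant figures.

Leg 1: 5.54 h is already measured aboard the drone.
Leg 2: 3.31 h is already measured aboard the drone.
Leg 3: γ = 1/√(1 − 0.5719²) = 1/√0.6729 = 1.219; τ_3 = 34.0/1.219 = 27.89 h.
Total: 5.540 + 3.310 + 27.89 h.

τ = 36.7 h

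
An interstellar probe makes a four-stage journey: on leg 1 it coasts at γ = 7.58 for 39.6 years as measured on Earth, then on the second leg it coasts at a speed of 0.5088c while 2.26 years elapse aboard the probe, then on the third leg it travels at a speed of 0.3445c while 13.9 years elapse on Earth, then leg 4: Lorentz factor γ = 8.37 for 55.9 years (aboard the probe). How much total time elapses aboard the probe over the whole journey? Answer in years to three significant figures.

τ = 76.4 years

Leg 1: γ = 7.58; τ_1 = 39.6/7.580 = 5.224 years.
Leg 2: 2.26 years is already measured aboard the probe.
Leg 3: γ = 1/√(1 − 0.3445²) = 1/√0.8813 = 1.065; τ_3 = 13.9/1.065 = 13.05 years.
Leg 4: 55.9 years is already measured aboard the probe.
Total: 5.224 + 2.260 + 13.05 + 55.90 years.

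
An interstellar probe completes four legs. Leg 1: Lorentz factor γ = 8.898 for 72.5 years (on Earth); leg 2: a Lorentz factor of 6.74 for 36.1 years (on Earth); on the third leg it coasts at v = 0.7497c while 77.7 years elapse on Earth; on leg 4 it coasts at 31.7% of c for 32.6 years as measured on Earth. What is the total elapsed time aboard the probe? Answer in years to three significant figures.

τ = 95.8 years

Leg 1: γ = 8.898; τ_1 = 72.5/8.898 = 8.148 years.
Leg 2: γ = 6.74; τ_2 = 36.1/6.740 = 5.356 years.
Leg 3: γ = 1/√(1 − 0.7497²) = 1/√0.4379 = 1.511; τ_3 = 77.7/1.511 = 51.42 years.
Leg 4: β = 0.317; γ = 1/√(1 − 0.317²) = 1/√0.8995 = 1.054; τ_4 = 32.6/1.054 = 30.92 years.
Total: 8.148 + 5.356 + 51.42 + 30.92 years.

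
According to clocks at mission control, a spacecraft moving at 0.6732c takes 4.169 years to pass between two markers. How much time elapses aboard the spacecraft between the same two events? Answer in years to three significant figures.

γ = 1/√(1 − 0.6732²) = 1/√0.5468 = 1.352
The interval measured at mission control is the dilated one; the clock aboard the spacecraft measures the proper time τ = Δt/γ = 4.169/1.352 years.

τ = 3.08 years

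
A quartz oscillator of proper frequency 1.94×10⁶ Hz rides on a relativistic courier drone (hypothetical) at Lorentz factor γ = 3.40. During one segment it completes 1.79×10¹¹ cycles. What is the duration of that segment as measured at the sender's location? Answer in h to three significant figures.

γ = 3.40
Proper time for N cycles: τ = N/f = 1.79×10¹¹/(1.94×10⁶) = 9.227×10⁴ s = 25.63 h.
Lab-frame duration Δt = γτ = 3.400 × 25.63 = 87.14 h.

Δt = 87.1 h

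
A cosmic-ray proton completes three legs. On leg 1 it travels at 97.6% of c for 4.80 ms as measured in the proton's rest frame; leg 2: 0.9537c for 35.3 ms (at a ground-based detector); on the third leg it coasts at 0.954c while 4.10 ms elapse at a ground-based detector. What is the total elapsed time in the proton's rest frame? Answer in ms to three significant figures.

τ = 16.6 ms

Leg 1: 4.80 ms is already measured in the proton's rest frame.
Leg 2: γ = 1/√(1 − 0.9537²) = 1/√0.09046 = 3.325; τ_2 = 35.3/3.325 = 10.62 ms.
Leg 3: γ = 1/√(1 − 0.954²) = 1/√0.08988 = 3.335; τ_3 = 4.10/3.335 = 1.229 ms.
Total: 4.800 + 10.62 + 1.229 ms.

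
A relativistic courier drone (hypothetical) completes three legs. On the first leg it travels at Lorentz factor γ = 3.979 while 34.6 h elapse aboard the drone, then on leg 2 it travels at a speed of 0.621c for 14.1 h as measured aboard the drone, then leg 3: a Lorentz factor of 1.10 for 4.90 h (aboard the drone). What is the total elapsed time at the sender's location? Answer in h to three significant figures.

Leg 1: γ = 3.979; Δt_1 = 3.979 × 34.6 = 137.7 h.
Leg 2: γ = 1/√(1 − 0.621²) = 1/√0.6144 = 1.276; Δt_2 = 1.276 × 14.1 = 17.99 h.
Leg 3: γ = 1.10; Δt_3 = 1.100 × 4.90 = 5.390 h.
Total: 137.7 + 17.99 + 5.390 h.

Δt = 161 h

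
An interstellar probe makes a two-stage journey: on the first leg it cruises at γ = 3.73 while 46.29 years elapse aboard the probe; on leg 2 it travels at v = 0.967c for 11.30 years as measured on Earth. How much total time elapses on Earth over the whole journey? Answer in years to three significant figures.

Leg 1: γ = 3.73; Δt_1 = 3.730 × 46.29 = 172.7 years.
Leg 2: 11.30 years is already measured on Earth.
Total: 172.7 + 11.30 years.

Δt = 184 years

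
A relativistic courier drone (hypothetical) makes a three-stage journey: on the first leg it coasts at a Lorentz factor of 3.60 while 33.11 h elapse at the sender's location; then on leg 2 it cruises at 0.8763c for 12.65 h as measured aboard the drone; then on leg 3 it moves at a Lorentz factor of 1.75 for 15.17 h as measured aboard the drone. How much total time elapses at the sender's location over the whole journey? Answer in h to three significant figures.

Δt = 85.9 h

Leg 1: 33.11 h is already measured at the sender's location.
Leg 2: γ = 1/√(1 − 0.8763²) = 1/√0.2321 = 2.076; Δt_2 = 2.076 × 12.65 = 26.26 h.
Leg 3: γ = 1.75; Δt_3 = 1.750 × 15.17 = 26.55 h.
Total: 33.11 + 26.26 + 26.55 h.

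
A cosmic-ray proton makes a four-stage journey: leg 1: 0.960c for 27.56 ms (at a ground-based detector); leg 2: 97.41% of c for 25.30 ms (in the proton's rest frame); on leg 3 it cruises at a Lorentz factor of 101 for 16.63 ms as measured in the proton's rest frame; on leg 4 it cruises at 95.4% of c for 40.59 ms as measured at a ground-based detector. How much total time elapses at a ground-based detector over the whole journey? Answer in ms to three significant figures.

Leg 1: 27.56 ms is already measured at a ground-based detector.
Leg 2: β = 0.9741; γ = 1/√(1 − 0.9741²) = 1/√0.05113 = 4.422; Δt_2 = 4.422 × 25.30 = 111.9 ms.
Leg 3: γ = 101; Δt_3 = 101.0 × 16.63 = 1680 ms.
Leg 4: 40.59 ms is already measured at a ground-based detector.
Total: 27.56 + 111.9 + 1680 + 40.59 ms.

Δt = 1860 ms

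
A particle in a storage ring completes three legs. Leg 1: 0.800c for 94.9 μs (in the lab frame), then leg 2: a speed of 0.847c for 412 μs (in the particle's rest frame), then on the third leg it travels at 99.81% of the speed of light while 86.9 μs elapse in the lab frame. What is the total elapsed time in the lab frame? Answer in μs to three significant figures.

Leg 1: 94.9 μs is already measured in the lab frame.
Leg 2: γ = 1/√(1 − 0.847²) = 1/√0.2826 = 1.881; Δt_2 = 1.881 × 412 = 775.0 μs.
Leg 3: 86.9 μs is already measured in the lab frame.
Total: 94.90 + 775.0 + 86.90 μs.

Δt = 957 μs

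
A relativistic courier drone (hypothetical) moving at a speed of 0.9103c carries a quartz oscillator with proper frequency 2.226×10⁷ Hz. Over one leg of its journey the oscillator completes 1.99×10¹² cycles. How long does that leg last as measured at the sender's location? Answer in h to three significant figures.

γ = 1/√(1 − 0.9103²) = 1/√0.1714 = 2.416
Proper time for N cycles: τ = N/f = 1.99×10¹²/(2.226×10⁷) = 8.940×10⁴ s = 24.83 h.
Lab-frame duration Δt = γτ = 2.416 × 24.83 = 59.99 h.

Δt = 60.0 h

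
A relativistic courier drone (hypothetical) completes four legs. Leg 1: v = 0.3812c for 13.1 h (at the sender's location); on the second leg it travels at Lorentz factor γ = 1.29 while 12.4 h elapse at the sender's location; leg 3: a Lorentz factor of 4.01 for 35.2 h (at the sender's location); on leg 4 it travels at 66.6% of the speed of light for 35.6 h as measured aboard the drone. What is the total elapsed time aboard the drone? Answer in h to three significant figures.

τ = 66.1 h

Leg 1: γ = 1/√(1 − 0.3812²) = 1/√0.8547 = 1.082; τ_1 = 13.1/1.082 = 12.11 h.
Leg 2: γ = 1.29; τ_2 = 12.4/1.290 = 9.612 h.
Leg 3: γ = 4.01; τ_3 = 35.2/4.010 = 8.778 h.
Leg 4: 35.6 h is already measured aboard the drone.
Total: 12.11 + 9.612 + 8.778 + 35.60 h.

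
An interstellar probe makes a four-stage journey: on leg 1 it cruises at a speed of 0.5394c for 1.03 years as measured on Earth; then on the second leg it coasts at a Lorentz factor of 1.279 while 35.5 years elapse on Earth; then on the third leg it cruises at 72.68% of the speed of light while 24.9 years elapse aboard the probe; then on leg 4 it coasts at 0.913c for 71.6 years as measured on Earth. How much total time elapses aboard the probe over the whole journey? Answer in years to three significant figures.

τ = 82.7 years

Leg 1: γ = 1/√(1 − 0.5394²) = 1/√0.7090 = 1.188; τ_1 = 1.03/1.188 = 0.8673 years.
Leg 2: γ = 1.279; τ_2 = 35.5/1.279 = 27.76 years.
Leg 3: 24.9 years is already measured aboard the probe.
Leg 4: γ = 1/√(1 − 0.913²) = 1/√0.1664 = 2.451; τ_4 = 71.6/2.451 = 29.21 years.
Total: 0.8673 + 27.76 + 24.90 + 29.21 years.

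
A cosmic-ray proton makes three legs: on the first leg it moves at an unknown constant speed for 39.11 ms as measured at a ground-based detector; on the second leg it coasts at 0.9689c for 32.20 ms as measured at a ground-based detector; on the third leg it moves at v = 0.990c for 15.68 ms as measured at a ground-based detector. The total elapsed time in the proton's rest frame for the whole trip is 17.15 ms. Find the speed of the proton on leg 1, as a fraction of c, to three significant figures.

β = 0.984

Leg 1: speed unknown; τ_1 = 39.11/γ_1.
Leg 2: γ = 1/√(1 − 0.9689²) = 1/√0.06123 = 4.041; τ_2 = 32.20/4.041 = 7.968 ms.
Leg 3: γ = 1/√(1 − 0.990²) = 1/√0.01990 = 7.089; τ_3 = 15.68/7.089 = 2.212 ms.
Total proper time: τ_1 + 7.968 + 2.212 = 17.15, so τ_1 = 17.15 − 10.18 = 6.970 ms.
γ_1 = 39.11/6.970 = 5.611; β = √(1 − 1/γ²) = √0.9682.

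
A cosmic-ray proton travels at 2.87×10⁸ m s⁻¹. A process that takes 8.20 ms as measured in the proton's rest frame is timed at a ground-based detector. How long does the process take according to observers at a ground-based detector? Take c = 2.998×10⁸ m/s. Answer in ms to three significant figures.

β = 2.87×10⁸/2.998×10⁸ = 0.9573; γ = 1/√(1 − 0.9573²) = 3.459
The interval measured in the proton's rest frame is the proper time (both events occur at the same place in that frame); the lab-frame interval is Δt = γτ = 3.459 × 8.20 ms.

Δt = 28.4 ms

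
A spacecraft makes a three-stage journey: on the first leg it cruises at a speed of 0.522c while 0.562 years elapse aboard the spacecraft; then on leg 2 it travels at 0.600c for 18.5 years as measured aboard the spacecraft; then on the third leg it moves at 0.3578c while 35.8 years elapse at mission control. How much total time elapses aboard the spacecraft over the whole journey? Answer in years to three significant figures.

τ = 52.5 years

Leg 1: 0.562 years is already measured aboard the spacecraft.
Leg 2: 18.5 years is already measured aboard the spacecraft.
Leg 3: γ = 1/√(1 − 0.3578²) = 1/√0.8720 = 1.071; τ_3 = 35.8/1.071 = 33.43 years.
Total: 0.5620 + 18.50 + 33.43 years.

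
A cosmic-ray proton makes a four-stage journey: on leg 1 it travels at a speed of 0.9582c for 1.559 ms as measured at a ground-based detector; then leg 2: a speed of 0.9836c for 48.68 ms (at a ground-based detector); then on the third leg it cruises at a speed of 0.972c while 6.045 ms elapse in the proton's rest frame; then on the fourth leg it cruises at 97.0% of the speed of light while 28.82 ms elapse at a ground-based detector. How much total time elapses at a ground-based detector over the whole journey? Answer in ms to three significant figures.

Leg 1: 1.559 ms is already measured at a ground-based detector.
Leg 2: 48.68 ms is already measured at a ground-based detector.
Leg 3: γ = 1/√(1 − 0.972²) = 1/√0.05522 = 4.256; Δt_3 = 4.256 × 6.045 = 25.73 ms.
Leg 4: 28.82 ms is already measured at a ground-based detector.
Total: 1.559 + 48.68 + 25.73 + 28.82 ms.

Δt = 105 ms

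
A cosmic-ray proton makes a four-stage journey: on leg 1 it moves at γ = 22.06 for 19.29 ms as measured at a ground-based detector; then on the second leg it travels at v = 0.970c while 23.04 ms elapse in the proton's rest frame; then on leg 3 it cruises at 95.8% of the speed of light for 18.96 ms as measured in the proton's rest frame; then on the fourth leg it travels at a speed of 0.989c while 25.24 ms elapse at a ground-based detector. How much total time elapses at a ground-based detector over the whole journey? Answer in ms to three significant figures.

Δt = 205 ms

Leg 1: 19.29 ms is already measured at a ground-based detector.
Leg 2: γ = 1/√(1 − 0.970²) = 1/√0.05910 = 4.113; Δt_2 = 4.113 × 23.04 = 94.77 ms.
Leg 3: β = 0.958; γ = 1/√(1 − 0.958²) = 1/√0.08224 = 3.487; Δt_3 = 3.487 × 18.96 = 66.12 ms.
Leg 4: 25.24 ms is already measured at a ground-based detector.
Total: 19.29 + 94.77 + 66.12 + 25.24 ms.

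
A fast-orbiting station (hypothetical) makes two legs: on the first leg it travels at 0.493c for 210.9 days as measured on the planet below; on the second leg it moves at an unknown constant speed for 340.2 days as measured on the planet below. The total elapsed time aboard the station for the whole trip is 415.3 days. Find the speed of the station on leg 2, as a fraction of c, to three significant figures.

Leg 1: γ = 1/√(1 − 0.493²) = 1/√0.7570 = 1.149; τ_1 = 210.9/1.149 = 183.5 days.
Leg 2: speed unknown; τ_2 = 340.2/γ_2.
Total proper time: 183.5 + τ_2 = 415.3, so τ_2 = 415.3 − 183.5 = 231.8 days.
γ_2 = 340.2/231.8 = 1.468; β = √(1 − 1/γ²) = √0.5357.

β = 0.732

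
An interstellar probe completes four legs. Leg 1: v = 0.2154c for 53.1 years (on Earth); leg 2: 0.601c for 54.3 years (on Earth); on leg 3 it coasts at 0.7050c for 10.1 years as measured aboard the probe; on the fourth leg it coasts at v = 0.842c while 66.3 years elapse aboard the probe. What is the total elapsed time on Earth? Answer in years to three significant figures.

Leg 1: 53.1 years is already measured on Earth.
Leg 2: 54.3 years is already measured on Earth.
Leg 3: γ = 1/√(1 − 0.7050²) = 1/√0.5030 = 1.410; Δt_3 = 1.410 × 10.1 = 14.24 years.
Leg 4: γ = 1/√(1 − 0.842²) = 1/√0.2910 = 1.854; Δt_4 = 1.854 × 66.3 = 122.9 years.
Total: 53.10 + 54.30 + 14.24 + 122.9 years.

Δt = 245 years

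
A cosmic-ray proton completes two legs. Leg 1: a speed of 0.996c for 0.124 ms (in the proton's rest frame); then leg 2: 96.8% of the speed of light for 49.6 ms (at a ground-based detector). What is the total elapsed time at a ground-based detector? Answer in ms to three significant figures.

Δt = 51.0 ms

Leg 1: γ = 1/√(1 − 0.996²) = 1/√0.007984 = 11.19; Δt_1 = 11.19 × 0.124 = 1.388 ms.
Leg 2: 49.6 ms is already measured at a ground-based detector.
Total: 1.388 + 49.60 ms.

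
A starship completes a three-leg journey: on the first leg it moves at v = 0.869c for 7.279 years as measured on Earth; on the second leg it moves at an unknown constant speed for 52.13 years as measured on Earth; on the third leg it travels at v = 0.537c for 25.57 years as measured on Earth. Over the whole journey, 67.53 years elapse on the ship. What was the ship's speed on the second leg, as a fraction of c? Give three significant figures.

β = 0.583

Leg 1: γ = 1/√(1 − 0.869²) = 1/√0.2448 = 2.021; τ_1 = 7.279/2.021 = 3.602 years.
Leg 2: speed unknown; τ_2 = 52.13/γ_2.
Leg 3: γ = 1/√(1 − 0.537²) = 1/√0.7116 = 1.185; τ_3 = 25.57/1.185 = 21.57 years.
Total proper time: 3.602 + τ_2 + 21.57 = 67.53, so τ_2 = 67.53 − 25.17 = 42.36 years.
γ_2 = 52.13/42.36 = 1.231; β = √(1 − 1/γ²) = √0.3398.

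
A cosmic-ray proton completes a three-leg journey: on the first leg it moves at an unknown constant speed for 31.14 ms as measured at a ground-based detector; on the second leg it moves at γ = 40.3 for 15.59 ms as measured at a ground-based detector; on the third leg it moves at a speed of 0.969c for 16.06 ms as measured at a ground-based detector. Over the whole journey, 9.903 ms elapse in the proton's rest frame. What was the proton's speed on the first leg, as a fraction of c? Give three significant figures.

β = 0.984

Leg 1: speed unknown; τ_1 = 31.14/γ_1.
Leg 2: γ = 40.3; τ_2 = 15.59/40.30 = 0.3868 ms.
Leg 3: γ = 1/√(1 − 0.969²) = 1/√0.06104 = 4.048; τ_3 = 16.06/4.048 = 3.968 ms.
Total proper time: τ_1 + 0.3868 + 3.968 = 9.903, so τ_1 = 9.903 − 4.355 = 5.548 ms.
γ_1 = 31.14/5.548 = 5.612; β = √(1 − 1/γ²) = √0.9683.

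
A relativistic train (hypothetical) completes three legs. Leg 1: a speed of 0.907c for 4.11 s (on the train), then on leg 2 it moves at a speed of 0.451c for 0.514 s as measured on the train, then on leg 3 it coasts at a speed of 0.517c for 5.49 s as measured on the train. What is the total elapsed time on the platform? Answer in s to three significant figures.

Δt = 16.7 s

Leg 1: γ = 1/√(1 − 0.907²) = 1/√0.1774 = 2.375; Δt_1 = 2.375 × 4.11 = 9.759 s.
Leg 2: γ = 1/√(1 − 0.451²) = 1/√0.7966 = 1.120; Δt_2 = 1.120 × 0.514 = 0.5759 s.
Leg 3: γ = 1/√(1 − 0.517²) = 1/√0.7327 = 1.168; Δt_3 = 1.168 × 5.49 = 6.414 s.
Total: 9.759 + 0.5759 + 6.414 s.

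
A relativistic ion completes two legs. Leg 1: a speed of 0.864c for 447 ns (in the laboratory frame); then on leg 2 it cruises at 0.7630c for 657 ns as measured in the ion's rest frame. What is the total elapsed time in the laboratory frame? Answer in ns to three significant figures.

Leg 1: 447 ns is already measured in the laboratory frame.
Leg 2: γ = 1/√(1 − 0.7630²) = 1/√0.4178 = 1.547; Δt_2 = 1.547 × 657 = 1016 ns.
Total: 447.0 + 1016 ns.

Δt = 1460 ns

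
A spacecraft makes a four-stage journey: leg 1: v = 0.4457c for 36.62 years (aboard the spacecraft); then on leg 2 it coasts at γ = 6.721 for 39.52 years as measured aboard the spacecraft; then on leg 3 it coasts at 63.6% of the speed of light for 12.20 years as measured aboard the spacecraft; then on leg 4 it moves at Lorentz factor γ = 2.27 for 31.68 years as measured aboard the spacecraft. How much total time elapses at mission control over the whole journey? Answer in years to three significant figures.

Δt = 394 years

Leg 1: γ = 1/√(1 − 0.4457²) = 1/√0.8014 = 1.117; Δt_1 = 1.117 × 36.62 = 40.91 years.
Leg 2: γ = 6.721; Δt_2 = 6.721 × 39.52 = 265.6 years.
Leg 3: β = 0.636; γ = 1/√(1 − 0.636²) = 1/√0.5955 = 1.296; Δt_3 = 1.296 × 12.20 = 15.81 years.
Leg 4: γ = 2.27; Δt_4 = 2.270 × 31.68 = 71.91 years.
Total: 40.91 + 265.6 + 15.81 + 71.91 years.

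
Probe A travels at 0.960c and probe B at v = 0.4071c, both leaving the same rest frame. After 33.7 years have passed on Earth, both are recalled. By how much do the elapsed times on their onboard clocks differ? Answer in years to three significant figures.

A: γ = 1/√(1 − 0.960²) = 25/7 ≈ 3.571; τ_A = 33.7/3.571 = 9.436 years.
B: γ = 1/√(1 − 0.4071²) = 1/√0.8343 = 1.095; τ_B = 33.7/1.095 = 30.78 years.

|τ_A − τ_B| = 21.3 years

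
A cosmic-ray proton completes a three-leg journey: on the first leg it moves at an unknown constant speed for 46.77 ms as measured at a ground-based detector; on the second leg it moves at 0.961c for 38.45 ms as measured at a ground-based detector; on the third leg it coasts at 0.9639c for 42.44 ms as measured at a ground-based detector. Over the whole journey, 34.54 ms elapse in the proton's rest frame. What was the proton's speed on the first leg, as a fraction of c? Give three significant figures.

β = 0.963

Leg 1: speed unknown; τ_1 = 46.77/γ_1.
Leg 2: γ = 1/√(1 − 0.961²) = 1/√0.07648 = 3.616; τ_2 = 38.45/3.616 = 10.63 ms.
Leg 3: γ = 1/√(1 − 0.9639²) = 1/√0.07090 = 3.756; τ_3 = 42.44/3.756 = 11.30 ms.
Total proper time: τ_1 + 10.63 + 11.30 = 34.54, so τ_1 = 34.54 − 21.93 = 12.61 ms.
γ_1 = 46.77/12.61 = 3.710; β = √(1 − 1/γ²) = √0.9273.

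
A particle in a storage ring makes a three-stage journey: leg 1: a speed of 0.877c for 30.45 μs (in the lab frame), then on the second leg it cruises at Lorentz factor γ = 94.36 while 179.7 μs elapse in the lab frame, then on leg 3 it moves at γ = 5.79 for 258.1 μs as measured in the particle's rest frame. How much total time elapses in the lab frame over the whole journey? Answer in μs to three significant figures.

Leg 1: 30.45 μs is already measured in the lab frame.
Leg 2: 179.7 μs is already measured in the lab frame.
Leg 3: γ = 5.79; Δt_3 = 5.790 × 258.1 = 1494 μs.
Total: 30.45 + 179.7 + 1494 μs.

Δt = 1700 μs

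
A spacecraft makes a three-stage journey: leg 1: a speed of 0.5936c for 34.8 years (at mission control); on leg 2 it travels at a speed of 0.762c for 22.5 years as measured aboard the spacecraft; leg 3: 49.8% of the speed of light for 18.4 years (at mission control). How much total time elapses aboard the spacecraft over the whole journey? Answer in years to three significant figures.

τ = 66.5 years

Leg 1: γ = 1/√(1 − 0.5936²) = 1/√0.6476 = 1.243; τ_1 = 34.8/1.243 = 28.01 years.
Leg 2: 22.5 years is already measured aboard the spacecraft.
Leg 3: β = 0.498; γ = 1/√(1 − 0.498²) = 1/√0.7520 = 1.153; τ_3 = 18.4/1.153 = 15.96 years.
Total: 28.01 + 22.50 + 15.96 years.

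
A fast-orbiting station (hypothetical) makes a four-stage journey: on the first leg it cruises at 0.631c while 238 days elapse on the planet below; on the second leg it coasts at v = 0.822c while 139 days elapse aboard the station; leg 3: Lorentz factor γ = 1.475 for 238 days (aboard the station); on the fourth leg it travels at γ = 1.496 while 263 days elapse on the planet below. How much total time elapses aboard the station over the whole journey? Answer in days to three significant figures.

Leg 1: γ = 1/√(1 − 0.631²) = 1/√0.6018 = 1.289; τ_1 = 238/1.289 = 184.6 days.
Leg 2: 139 days is already measured aboard the station.
Leg 3: 238 days is already measured aboard the station.
Leg 4: γ = 1.496; τ_4 = 263/1.496 = 175.8 days.
Total: 184.6 + 139.0 + 238.0 + 175.8 days.

τ = 737 days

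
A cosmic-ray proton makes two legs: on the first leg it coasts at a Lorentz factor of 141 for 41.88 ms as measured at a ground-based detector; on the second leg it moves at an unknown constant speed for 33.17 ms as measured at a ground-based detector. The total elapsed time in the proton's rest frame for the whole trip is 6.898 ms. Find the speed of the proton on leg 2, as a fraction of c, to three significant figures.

Leg 1: γ = 141; τ_1 = 41.88/141.0 = 0.2970 ms.
Leg 2: speed unknown; τ_2 = 33.17/γ_2.
Total proper time: 0.2970 + τ_2 = 6.898, so τ_2 = 6.898 − 0.2970 = 6.601 ms.
γ_2 = 33.17/6.601 = 5.025; β = √(1 − 1/γ²) = √0.9604.

β = 0.980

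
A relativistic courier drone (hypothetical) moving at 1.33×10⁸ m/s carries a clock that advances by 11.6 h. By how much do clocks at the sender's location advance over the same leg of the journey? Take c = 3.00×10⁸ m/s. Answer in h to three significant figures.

Δt = 12.9 h

β = 1.33×10⁸/3.00×10⁸ = 0.4433; γ = 1/√(1 − 0.4433²) = 1.116
The interval measured aboard the drone is the proper time (both events occur at the same place in that frame); the lab-frame interval is Δt = γτ = 1.116 × 11.6 h.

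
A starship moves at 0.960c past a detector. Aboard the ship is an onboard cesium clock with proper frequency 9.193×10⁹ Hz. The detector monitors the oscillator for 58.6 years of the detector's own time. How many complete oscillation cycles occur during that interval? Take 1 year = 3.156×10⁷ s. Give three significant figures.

γ = 1/√(1 − 0.960²) = 25/7 ≈ 3.571
During 58.6 years of lab time, the oscillator's proper time advances by τ = Δt/γ = 58.6/3.571 = 16.41 years = 5.178×10⁸ s.
N = f × τ = 9.193×10⁹ × 5.178×10⁸ = 4.760×10¹⁸.

N = 4.76×10¹⁸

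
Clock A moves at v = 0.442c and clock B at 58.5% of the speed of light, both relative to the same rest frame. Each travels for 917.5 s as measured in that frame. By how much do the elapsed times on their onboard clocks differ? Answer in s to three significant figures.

A: γ = 1/√(1 − 0.442²) = 1/√0.8046 = 1.115; τ_A = 917.5/1.115 = 823.0 s.
B: β = 0.585; γ = 1/√(1 − 0.585²) = 1/√0.6578 = 1.233; τ_B = 917.5/1.233 = 744.1 s.

|τ_A − τ_B| = 78.9 s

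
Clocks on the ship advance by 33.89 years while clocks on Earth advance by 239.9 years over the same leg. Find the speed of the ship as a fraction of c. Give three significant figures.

The proper time is measured on the ship (both events occur at the ship's location); Δt is measured on Earth. γ = Δt/τ = 239.9/33.89 = 7.079.
β = √(1 − 1/γ²) = √(1 − 0.01996) = √0.9800

β = 0.990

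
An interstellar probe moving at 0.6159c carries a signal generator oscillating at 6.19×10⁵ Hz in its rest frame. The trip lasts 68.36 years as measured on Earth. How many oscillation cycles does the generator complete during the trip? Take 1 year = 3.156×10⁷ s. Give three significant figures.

N = 1.05×10¹⁵

γ = 1/√(1 − 0.6159²) = 1/√0.6207 = 1.269
The oscillator's own cycle count is N = f × τ where τ is the proper time aboard the probe. τ = Δt/γ = 68.36/1.269 = 53.86 years = 1.700×10⁹ s.
N = 6.19×10⁵ × 1.700×10⁹ = 1.052×10¹⁵.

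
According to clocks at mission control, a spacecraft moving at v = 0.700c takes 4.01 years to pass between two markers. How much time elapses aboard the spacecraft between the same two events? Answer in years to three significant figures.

τ = 2.86 years

γ = 1/√(1 − 0.700²) = 1/√0.5100 = 1.400
The interval measured at mission control is the dilated one; the clock aboard the spacecraft measures the proper time τ = Δt/γ = 4.01/1.400 years.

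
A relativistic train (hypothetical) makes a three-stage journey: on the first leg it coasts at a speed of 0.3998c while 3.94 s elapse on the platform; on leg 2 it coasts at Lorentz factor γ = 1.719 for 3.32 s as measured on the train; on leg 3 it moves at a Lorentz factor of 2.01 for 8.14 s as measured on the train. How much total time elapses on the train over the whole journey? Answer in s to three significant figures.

Leg 1: γ = 1/√(1 − 0.3998²) = 1/√0.8402 = 1.091; τ_1 = 3.94/1.091 = 3.611 s.
Leg 2: 3.32 s is already measured on the train.
Leg 3: 8.14 s is already measured on the train.
Total: 3.611 + 3.320 + 8.140 s.

τ = 15.1 s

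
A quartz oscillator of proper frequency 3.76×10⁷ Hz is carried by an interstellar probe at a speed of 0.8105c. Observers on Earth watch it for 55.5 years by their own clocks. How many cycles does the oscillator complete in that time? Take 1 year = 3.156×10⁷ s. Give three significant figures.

N = 3.86×10¹⁶

γ = 1/√(1 − 0.8105²) = 1/√0.3431 = 1.707
During 55.5 years of lab time, the oscillator's proper time advances by τ = Δt/γ = 55.5/1.707 = 32.51 years = 1.026×10⁹ s.
N = f × τ = 3.76×10⁷ × 1.026×10⁹ = 3.858×10¹⁶.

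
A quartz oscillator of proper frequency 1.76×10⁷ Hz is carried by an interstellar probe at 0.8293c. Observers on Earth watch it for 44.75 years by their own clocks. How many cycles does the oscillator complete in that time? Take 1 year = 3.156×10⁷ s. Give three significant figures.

N = 1.39×10¹⁶

γ = 1/√(1 − 0.8293²) = 1/√0.3123 = 1.790
During 44.75 years of lab time, the oscillator's proper time advances by τ = Δt/γ = 44.75/1.790 = 25.01 years = 7.892×10⁸ s.
N = f × τ = 1.76×10⁷ × 7.892×10⁸ = 1.389×10¹⁶.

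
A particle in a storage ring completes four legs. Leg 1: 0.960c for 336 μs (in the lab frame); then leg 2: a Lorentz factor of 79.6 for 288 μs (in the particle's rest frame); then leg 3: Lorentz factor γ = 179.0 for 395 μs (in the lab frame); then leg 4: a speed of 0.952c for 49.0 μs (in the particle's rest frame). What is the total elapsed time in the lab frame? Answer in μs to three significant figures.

Leg 1: 336 μs is already measured in the lab frame.
Leg 2: γ = 79.6; Δt_2 = 79.60 × 288 = 2.292×10⁴ μs.
Leg 3: 395 μs is already measured in the lab frame.
Leg 4: γ = 1/√(1 − 0.952²) = 1/√0.09370 = 3.267; Δt_4 = 3.267 × 49.0 = 160.1 μs.
Total: 336.0 + 2.292×10⁴ + 395.0 + 160.1 μs.

Δt = 2.38×10⁴ μs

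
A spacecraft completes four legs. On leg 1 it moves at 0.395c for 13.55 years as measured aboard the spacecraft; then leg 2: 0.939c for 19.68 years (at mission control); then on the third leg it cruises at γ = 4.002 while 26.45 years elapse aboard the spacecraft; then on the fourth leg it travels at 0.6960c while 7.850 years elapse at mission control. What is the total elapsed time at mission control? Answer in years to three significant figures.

Leg 1: γ = 1/√(1 − 0.395²) = 1/√0.8440 = 1.089; Δt_1 = 1.089 × 13.55 = 14.75 years.
Leg 2: 19.68 years is already measured at mission control.
Leg 3: γ = 4.002; Δt_3 = 4.002 × 26.45 = 105.9 years.
Leg 4: 7.850 years is already measured at mission control.
Total: 14.75 + 19.68 + 105.9 + 7.850 years.

Δt = 148 years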